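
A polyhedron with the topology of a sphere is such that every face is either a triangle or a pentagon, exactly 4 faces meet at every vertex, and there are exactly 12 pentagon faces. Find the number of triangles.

Let x be the number of triangles; then F = 12 + x.
Edge–face incidences: 2E = 5·12 + 3·x = 60 + 3x.
Every vertex has degree 4, so 4V = 2E.
Euler: V − E + F = 2 ⇒ (2E)/4 − E + (12 + x) = 2.
Multiply by 8: 2·(2E) − 4·(2E) + 8·(12 + x) = 16, i.e. 96 + 8x − 2·(60 + 3x) = 16.
Collecting terms: 2x − 24 = 16, so 2x = 40, so x = 20.
Then 2E = 60 + 3·20 = 120, so E = 60, V = 2E/4 = 30, F = 12 + 20 = 32.

20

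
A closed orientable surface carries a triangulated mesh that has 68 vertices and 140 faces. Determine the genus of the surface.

2

Every face is a triangle, so 2E = 3·140 = 420, giving E = 210.
χ = V − E + F = 68 − 210 + 140 = -2.
For a closed orientable surface χ = 2 − 2g, so g = (2 − (-2))/2 = 2.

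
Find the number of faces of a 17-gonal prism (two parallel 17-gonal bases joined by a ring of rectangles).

19

A prism on an n-gon has two n-gon bases and n rectangular sides: V = 2·17 = 34, E = 3·17 = 51, F = 17 + 2 = 19.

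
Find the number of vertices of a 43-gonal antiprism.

86

An antiprism on an n-gon has two n-gon caps and 2n triangles: V = 2·43 = 86, E = 4·43 = 172, F = 2·43 + 2 = 88.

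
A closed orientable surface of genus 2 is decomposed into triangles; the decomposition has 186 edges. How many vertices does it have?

χ = 2 − 2·2 = -2, and every face is a triangle so 3F = 2E.
F = 2E/3 = 124. Then V = -2 + E − F = -2 + 186 − 124 = 60.

60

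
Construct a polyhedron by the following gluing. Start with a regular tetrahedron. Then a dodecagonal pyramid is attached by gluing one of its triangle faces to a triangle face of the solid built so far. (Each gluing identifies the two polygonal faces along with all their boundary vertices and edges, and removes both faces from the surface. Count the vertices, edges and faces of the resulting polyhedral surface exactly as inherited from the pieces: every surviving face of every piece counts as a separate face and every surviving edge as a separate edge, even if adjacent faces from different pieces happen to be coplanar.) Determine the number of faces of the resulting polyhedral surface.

15

A regular tetrahedron: V=4, E=6, F=4.
Attach a dodecagonal pyramid (V=13, E=24, F=13) along a 3-gon: merge 3 vertices and 3 edges, delete both glued faces → V=14, E=27, F=15.
Check: V − E + F = 14 − 27 + 15 = 2.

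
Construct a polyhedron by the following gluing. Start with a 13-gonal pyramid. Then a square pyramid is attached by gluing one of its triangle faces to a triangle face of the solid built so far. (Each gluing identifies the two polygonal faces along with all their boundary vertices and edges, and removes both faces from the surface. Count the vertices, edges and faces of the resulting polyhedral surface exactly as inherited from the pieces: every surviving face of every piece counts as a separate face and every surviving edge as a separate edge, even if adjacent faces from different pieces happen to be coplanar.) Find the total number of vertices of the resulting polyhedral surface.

16

A 13-gonal pyramid: V=14, E=26, F=14.
Attach a square pyramid (V=5, E=8, F=5) along a 3-gon: merge 3 vertices and 3 edges, delete both glued faces → V=16, E=31, F=17.
Check: V − E + F = 16 − 31 + 17 = 2.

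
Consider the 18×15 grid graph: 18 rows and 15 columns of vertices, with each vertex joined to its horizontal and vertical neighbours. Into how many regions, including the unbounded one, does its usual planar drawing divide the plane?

The grid has V = 18·15 = 270 vertices and E = 18·14 + 15·17 = 507 edges.
F = 2 − V + E = 2 − 270 + 507 = 239.

239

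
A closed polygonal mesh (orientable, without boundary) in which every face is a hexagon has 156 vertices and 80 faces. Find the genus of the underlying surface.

3

Every face is a hexagon, so 2E = 6·80 = 480, giving E = 240.
χ = V − E + F = 156 − 240 + 80 = -4.
For a closed orientable surface χ = 2 − 2g, so g = (2 − (-4))/2 = 3.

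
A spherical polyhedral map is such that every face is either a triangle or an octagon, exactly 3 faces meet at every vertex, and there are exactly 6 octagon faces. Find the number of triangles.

Let x be the number of triangles; then F = 6 + x.
Edge–face incidences: 2E = 8·6 + 3·x = 48 + 3x.
Every vertex has degree 3, so 3V = 2E.
Euler: V − E + F = 2 ⇒ (2E)/3 − E + (6 + x) = 2.
Multiply by 6: 2·(2E) − 3·(2E) + 6·(6 + x) = 12, i.e. 36 + 6x − (48 + 3x) = 12.
Collecting terms: 3x − 12 = 12, so 3x = 24, so x = 8.
Then 2E = 48 + 3·8 = 72, so E = 36, V = 2E/3 = 24, F = 6 + 8 = 14.

8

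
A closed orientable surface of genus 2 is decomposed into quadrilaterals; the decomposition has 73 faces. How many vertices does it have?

71

χ = 2 − 2·2 = -2, and every face is a square so 4F = 2E.
E = 4·73/2 = 146. Then V = -2 + E − F = -2 + 146 − 73 = 71.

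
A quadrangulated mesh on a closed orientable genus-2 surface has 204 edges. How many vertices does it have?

χ = 2 − 2·2 = -2, and every face is a square so 4F = 2E.
F = 2E/4 = 102. Then V = -2 + E − F = -2 + 204 − 102 = 100.

100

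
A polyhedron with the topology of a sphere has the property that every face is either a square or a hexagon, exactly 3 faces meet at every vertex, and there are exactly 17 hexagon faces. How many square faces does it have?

6

Let x be the number of squares; then F = 17 + x.
Edge–face incidences: 2E = 6·17 + 4·x = 102 + 4x.
Every vertex has degree 3, so 3V = 2E.
Euler: V − E + F = 2 ⇒ (2E)/3 − E + (17 + x) = 2.
Multiply by 6: 2·(2E) − 3·(2E) + 6·(17 + x) = 12, i.e. 102 + 6x − (102 + 4x) = 12.
Collecting terms: 2x = 12, so x = 6.
Then 2E = 102 + 4·6 = 126, so E = 63, V = 2E/3 = 42, F = 17 + 6 = 23.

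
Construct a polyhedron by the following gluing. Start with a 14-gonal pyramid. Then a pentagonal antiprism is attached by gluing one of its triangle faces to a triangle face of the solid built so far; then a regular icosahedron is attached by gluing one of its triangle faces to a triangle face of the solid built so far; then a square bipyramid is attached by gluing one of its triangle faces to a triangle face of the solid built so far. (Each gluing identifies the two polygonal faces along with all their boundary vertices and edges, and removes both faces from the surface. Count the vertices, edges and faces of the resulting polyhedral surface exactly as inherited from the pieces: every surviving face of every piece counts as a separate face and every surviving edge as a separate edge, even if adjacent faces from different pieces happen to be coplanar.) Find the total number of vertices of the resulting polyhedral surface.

34

A 14-gonal pyramid: V=15, E=28, F=15.
Attach a pentagonal antiprism (V=10, E=20, F=12) along a 3-gon: merge 3 vertices and 3 edges, delete both glued faces → V=22, E=45, F=25.
Attach a regular icosahedron (V=12, E=30, F=20) along a 3-gon: merge 3 vertices and 3 edges, delete both glued faces → V=31, E=72, F=43.
Attach a square bipyramid (V=6, E=12, F=8) along a 3-gon: merge 3 vertices and 3 edges, delete both glued faces → V=34, E=81, F=49.
Check: V − E + F = 34 − 81 + 49 = 2.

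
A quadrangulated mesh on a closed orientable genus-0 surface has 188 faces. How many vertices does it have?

χ = 2 − 2·0 = 2, and every face is a square so 4F = 2E.
E = 4·188/2 = 376. Then V = 2 + E − F = 2 + 376 − 188 = 190.

190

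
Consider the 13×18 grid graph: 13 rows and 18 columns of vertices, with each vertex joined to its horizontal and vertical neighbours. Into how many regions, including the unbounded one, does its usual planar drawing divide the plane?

205

The grid has V = 13·18 = 234 vertices and E = 13·17 + 18·12 = 437 edges.
F = 2 − V + E = 2 − 234 + 437 = 205.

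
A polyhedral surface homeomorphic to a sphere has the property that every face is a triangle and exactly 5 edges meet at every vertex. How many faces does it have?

20

Each face has 3 edges and each edge borders two faces, so 2E = 3F.
Each vertex has degree 5, so 5V = 2E and hence V = 3F/5.
Euler: V − E + F = 2 ⇒ (3F/5) − (3F/2) + F = 2.
Multiply by 10: (6 − 15 + 10)F = 20, i.e. 1F = 20.
So F = 20, E = 3·20/2 = 30, V = 3·20/5 = 12.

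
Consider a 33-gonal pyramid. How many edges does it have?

A pyramid on an n-gon base has one n-gon and n triangles: V = 33 + 1 = 34, E = 2·33 = 66, F = 33 + 1 = 34.

66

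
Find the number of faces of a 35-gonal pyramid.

36

A pyramid on an n-gon base has one n-gon and n triangles: V = 35 + 1 = 36, E = 2·35 = 70, F = 35 + 1 = 36.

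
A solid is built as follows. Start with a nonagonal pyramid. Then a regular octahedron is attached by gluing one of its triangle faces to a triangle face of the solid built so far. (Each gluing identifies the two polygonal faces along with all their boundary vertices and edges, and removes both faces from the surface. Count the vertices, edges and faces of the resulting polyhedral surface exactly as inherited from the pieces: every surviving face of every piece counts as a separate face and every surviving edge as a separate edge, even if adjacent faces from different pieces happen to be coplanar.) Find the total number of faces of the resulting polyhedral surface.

A nonagonal pyramid: V=10, E=18, F=10.
Attach a regular octahedron (V=6, E=12, F=8) along a 3-gon: merge 3 vertices and 3 edges, delete both glued faces → V=13, E=27, F=16.
Check: V − E + F = 13 − 27 + 16 = 2.

16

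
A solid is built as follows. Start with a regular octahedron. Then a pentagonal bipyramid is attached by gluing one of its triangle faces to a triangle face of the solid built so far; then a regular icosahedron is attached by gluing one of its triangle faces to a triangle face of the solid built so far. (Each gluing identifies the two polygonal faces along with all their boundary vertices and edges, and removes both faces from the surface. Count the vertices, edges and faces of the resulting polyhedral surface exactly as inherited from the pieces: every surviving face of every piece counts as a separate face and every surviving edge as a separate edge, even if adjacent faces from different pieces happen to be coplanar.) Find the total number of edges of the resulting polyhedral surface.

51

A regular octahedron: V=6, E=12, F=8.
Attach a pentagonal bipyramid (V=7, E=15, F=10) along a 3-gon: merge 3 vertices and 3 edges, delete both glued faces → V=10, E=24, F=16.
Attach a regular icosahedron (V=12, E=30, F=20) along a 3-gon: merge 3 vertices and 3 edges, delete both glued faces → V=19, E=51, F=34.
Check: V − E + F = 19 − 51 + 34 = 2.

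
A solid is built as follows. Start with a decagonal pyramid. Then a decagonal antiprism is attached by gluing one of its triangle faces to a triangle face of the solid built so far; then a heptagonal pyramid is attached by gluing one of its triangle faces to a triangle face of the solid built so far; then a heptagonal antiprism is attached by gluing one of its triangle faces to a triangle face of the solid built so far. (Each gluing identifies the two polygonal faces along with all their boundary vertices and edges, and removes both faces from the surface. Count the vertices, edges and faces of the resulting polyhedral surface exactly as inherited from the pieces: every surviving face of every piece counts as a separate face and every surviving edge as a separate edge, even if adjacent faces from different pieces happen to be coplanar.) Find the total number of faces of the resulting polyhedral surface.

51

A decagonal pyramid: V=11, E=20, F=11.
Attach a decagonal antiprism (V=20, E=40, F=22) along a 3-gon: merge 3 vertices and 3 edges, delete both glued faces → V=28, E=57, F=31.
Attach a heptagonal pyramid (V=8, E=14, F=8) along a 3-gon: merge 3 vertices and 3 edges, delete both glued faces → V=33, E=68, F=37.
Attach a heptagonal antiprism (V=14, E=28, F=16) along a 3-gon: merge 3 vertices and 3 edges, delete both glued faces → V=44, E=93, F=51.
Check: V − E + F = 44 − 93 + 51 = 2.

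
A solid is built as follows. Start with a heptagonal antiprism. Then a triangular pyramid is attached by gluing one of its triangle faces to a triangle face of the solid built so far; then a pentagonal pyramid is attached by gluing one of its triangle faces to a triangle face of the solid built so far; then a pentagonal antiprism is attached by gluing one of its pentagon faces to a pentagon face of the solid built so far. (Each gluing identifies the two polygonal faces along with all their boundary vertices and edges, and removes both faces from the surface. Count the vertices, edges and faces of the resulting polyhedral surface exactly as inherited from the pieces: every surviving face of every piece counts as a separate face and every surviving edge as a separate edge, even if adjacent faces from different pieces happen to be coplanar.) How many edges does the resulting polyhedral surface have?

A heptagonal antiprism: V=14, E=28, F=16.
Attach a triangular pyramid (V=4, E=6, F=4) along a 3-gon: merge 3 vertices and 3 edges, delete both glued faces → V=15, E=31, F=18.
Attach a pentagonal pyramid (V=6, E=10, F=6) along a 3-gon: merge 3 vertices and 3 edges, delete both glued faces → V=18, E=38, F=22.
Attach a pentagonal antiprism (V=10, E=20, F=12) along a 5-gon: merge 5 vertices and 5 edges, delete both glued faces → V=23, E=53, F=32.
Check: V − E + F = 23 − 53 + 32 = 2.

53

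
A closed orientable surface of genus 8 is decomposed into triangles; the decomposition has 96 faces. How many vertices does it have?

χ = 2 − 2·8 = -14, and every face is a triangle so 3F = 2E.
E = 3·96/2 = 144. Then V = -14 + E − F = -14 + 144 − 96 = 34.

34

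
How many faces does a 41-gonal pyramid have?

A pyramid on an n-gon base has one n-gon and n triangles: V = 41 + 1 = 42, E = 2·41 = 82, F = 41 + 1 = 42.
Check: V − E + F = 42 − 82 + 42 = 2.

42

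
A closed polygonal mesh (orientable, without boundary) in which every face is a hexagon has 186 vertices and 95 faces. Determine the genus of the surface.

Every face is a hexagon, so 2E = 6·95 = 570, giving E = 285.
χ = V − E + F = 186 − 285 + 95 = -4.
For a closed orientable surface χ = 2 − 2g, so g = (2 − (-4))/2 = 3.

3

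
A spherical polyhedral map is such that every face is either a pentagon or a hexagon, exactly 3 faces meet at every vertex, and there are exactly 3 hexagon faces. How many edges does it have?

Let x be the number of pentagons; then F = 3 + x.
Edge–face incidences: 2E = 6·3 + 5·x = 18 + 5x.
Every vertex has degree 3, so 3V = 2E.
Euler: V − E + F = 2 ⇒ (2E)/3 − E + (3 + x) = 2.
Multiply by 6: 2·(2E) − 3·(2E) + 6·(3 + x) = 12, i.e. 18 + 6x − (18 + 5x) = 12.
Collecting terms: x = 12.
Then 2E = 18 + 5·12 = 78, so E = 39, V = 2E/3 = 26, F = 3 + 12 = 15.

39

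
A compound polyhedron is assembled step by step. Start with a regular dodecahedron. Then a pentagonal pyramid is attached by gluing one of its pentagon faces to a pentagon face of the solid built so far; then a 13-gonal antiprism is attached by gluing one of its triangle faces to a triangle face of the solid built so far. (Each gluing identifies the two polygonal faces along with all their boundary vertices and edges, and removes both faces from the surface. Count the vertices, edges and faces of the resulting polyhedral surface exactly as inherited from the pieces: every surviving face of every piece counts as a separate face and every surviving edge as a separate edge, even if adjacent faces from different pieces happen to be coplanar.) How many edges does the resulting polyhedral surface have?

A regular dodecahedron: V=20, E=30, F=12.
Attach a pentagonal pyramid (V=6, E=10, F=6) along a 5-gon: merge 5 vertices and 5 edges, delete both glued faces → V=21, E=35, F=16.
Attach a 13-gonal antiprism (V=26, E=52, F=28) along a 3-gon: merge 3 vertices and 3 edges, delete both glued faces → V=44, E=84, F=42.
Check: V − E + F = 44 − 84 + 42 = 2.

84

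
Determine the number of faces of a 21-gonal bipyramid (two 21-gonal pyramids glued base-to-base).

A bipyramid over an n-gon has 2n triangular faces and n + 2 vertices: V = 21 + 2 = 23, E = 3·21 = 63, F = 2·21 = 42.

42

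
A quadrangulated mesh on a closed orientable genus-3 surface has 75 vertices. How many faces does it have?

χ = 2 − 2·3 = -4, and every face is a square so 4F = 2E.
V − E + F = -4 with E = 4F/2 gives 75 − (4/2 − 1)·F = -4, so F = 79 and E = 158.

79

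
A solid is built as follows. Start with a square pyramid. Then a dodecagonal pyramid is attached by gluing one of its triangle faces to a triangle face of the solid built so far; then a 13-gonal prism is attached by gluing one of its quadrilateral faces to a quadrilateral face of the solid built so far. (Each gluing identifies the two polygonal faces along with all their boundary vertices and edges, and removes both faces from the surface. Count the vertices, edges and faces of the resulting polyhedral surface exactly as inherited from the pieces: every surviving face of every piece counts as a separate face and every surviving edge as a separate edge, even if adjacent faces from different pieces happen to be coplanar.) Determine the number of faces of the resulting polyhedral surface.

A square pyramid: V=5, E=8, F=5.
Attach a dodecagonal pyramid (V=13, E=24, F=13) along a 3-gon: merge 3 vertices and 3 edges, delete both glued faces → V=15, E=29, F=16.
Attach a 13-gonal prism (V=26, E=39, F=15) along a 4-gon: merge 4 vertices and 4 edges, delete both glued faces → V=37, E=64, F=29.
Check: V − E + F = 37 − 64 + 29 = 2.

29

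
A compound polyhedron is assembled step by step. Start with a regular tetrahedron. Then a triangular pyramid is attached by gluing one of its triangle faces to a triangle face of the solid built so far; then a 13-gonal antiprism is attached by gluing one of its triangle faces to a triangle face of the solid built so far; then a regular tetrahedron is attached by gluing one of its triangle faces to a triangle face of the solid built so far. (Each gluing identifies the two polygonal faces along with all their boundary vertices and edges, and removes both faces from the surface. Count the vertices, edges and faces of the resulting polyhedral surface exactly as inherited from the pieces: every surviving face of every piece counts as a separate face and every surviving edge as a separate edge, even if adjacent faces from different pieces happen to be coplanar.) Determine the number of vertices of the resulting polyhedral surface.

29

A regular tetrahedron: V=4, E=6, F=4.
Attach a triangular pyramid (V=4, E=6, F=4) along a 3-gon: merge 3 vertices and 3 edges, delete both glued faces → V=5, E=9, F=6.
Attach a 13-gonal antiprism (V=26, E=52, F=28) along a 3-gon: merge 3 vertices and 3 edges, delete both glued faces → V=28, E=58, F=32.
Attach a regular tetrahedron (V=4, E=6, F=4) along a 3-gon: merge 3 vertices and 3 edges, delete both glued faces → V=29, E=61, F=34.
Check: V − E + F = 29 − 61 + 34 = 2.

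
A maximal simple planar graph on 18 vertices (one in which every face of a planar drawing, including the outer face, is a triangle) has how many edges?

48

In a plane triangulation 3F = 2E and V − E + F = 2, so E = 3V − 6 = 3·18 − 6 = 48.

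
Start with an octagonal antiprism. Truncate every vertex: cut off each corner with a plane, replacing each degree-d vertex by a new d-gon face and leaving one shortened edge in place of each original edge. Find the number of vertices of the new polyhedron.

The base solid has V = 16, E = 32, F = 18.
Truncation replaces each original edge-end by a new vertex, so V′ = 2E = 64.
Each original edge survives, and each old vertex of degree d contributes d new edges; summing degrees gives Σd = 2E, so E′ = E + 2E = 3E = 96.
Each original face survives and each original vertex becomes one new face: F′ = F + V = 34.

64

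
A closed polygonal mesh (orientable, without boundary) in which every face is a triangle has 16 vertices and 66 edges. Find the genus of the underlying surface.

Every face is a triangle and each edge borders two faces, so 3F = 2·66, giving F = 44.
χ = V − E + F = 16 − 66 + 44 = -6.
For a closed orientable surface χ = 2 − 2g, so g = (2 − (-6))/2 = 4.

4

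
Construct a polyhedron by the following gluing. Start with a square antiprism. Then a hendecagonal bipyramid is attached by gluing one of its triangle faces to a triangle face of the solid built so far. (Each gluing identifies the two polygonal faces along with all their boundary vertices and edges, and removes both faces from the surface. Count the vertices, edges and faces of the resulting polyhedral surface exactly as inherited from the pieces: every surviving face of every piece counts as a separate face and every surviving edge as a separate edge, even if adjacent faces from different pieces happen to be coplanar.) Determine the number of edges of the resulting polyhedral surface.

46

A square antiprism: V=8, E=16, F=10.
Attach a hendecagonal bipyramid (V=13, E=33, F=22) along a 3-gon: merge 3 vertices and 3 edges, delete both glued faces → V=18, E=46, F=30.
Check: V − E + F = 18 − 46 + 30 = 2.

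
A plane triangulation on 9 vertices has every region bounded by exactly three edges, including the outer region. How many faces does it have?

In a plane triangulation 3F = 2E and V − E + F = 2, so F = 2V − 4 = 2·9 − 4 = 14.

14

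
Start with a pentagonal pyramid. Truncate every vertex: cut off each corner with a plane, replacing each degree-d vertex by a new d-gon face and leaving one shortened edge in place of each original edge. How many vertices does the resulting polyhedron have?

The base solid has V = 6, E = 10, F = 6.
Truncation replaces each original edge-end by a new vertex, so V′ = 2E = 20.
Each original edge survives, and each old vertex of degree d contributes d new edges; summing degrees gives Σd = 2E, so E′ = E + 2E = 3E = 30.
Each original face survives and each original vertex becomes one new face: F′ = F + V = 12.

20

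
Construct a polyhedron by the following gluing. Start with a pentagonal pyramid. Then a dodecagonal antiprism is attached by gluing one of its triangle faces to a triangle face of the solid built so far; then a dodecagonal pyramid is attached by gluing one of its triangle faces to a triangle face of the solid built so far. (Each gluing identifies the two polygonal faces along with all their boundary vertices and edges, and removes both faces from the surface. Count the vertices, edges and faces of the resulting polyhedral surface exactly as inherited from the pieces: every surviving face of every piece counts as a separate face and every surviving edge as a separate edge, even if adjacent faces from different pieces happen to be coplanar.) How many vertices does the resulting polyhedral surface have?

A pentagonal pyramid: V=6, E=10, F=6.
Attach a dodecagonal antiprism (V=24, E=48, F=26) along a 3-gon: merge 3 vertices and 3 edges, delete both glued faces → V=27, E=55, F=30.
Attach a dodecagonal pyramid (V=13, E=24, F=13) along a 3-gon: merge 3 vertices and 3 edges, delete both glued faces → V=37, E=76, F=41.
Check: V − E + F = 37 − 76 + 41 = 2.

37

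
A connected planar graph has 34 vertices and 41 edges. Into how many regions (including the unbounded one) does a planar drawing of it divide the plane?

Euler's formula for a connected plane graph: V − E + F = 2, so F = 2 − 34 + 41 = 9.

9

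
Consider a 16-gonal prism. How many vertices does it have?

32

A prism on an n-gon has two n-gon bases and n rectangular sides: V = 2·16 = 32, E = 3·16 = 48, F = 16 + 2 = 18.
Check: V − E + F = 32 − 48 + 18 = 2.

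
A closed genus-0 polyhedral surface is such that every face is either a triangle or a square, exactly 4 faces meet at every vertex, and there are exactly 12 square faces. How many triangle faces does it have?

8

Let x be the number of triangles; then F = 12 + x.
Edge–face incidences: 2E = 4·12 + 3·x = 48 + 3x.
Every vertex has degree 4, so 4V = 2E.
Euler: V − E + F = 2 ⇒ (2E)/4 − E + (12 + x) = 2.
Multiply by 8: 2·(2E) − 4·(2E) + 8·(12 + x) = 16, i.e. 96 + 8x − 2·(48 + 3x) = 16.
Collecting terms: 2x = 16, so x = 8.
Then 2E = 48 + 3·8 = 72, so E = 36, V = 2E/4 = 18, F = 12 + 8 = 20.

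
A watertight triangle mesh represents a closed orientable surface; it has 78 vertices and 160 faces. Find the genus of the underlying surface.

Every face is a triangle, so 2E = 3·160 = 480, giving E = 240.
χ = V − E + F = 78 − 240 + 160 = -2.
For a closed orientable surface χ = 2 − 2g, so g = (2 − (-2))/2 = 2.

2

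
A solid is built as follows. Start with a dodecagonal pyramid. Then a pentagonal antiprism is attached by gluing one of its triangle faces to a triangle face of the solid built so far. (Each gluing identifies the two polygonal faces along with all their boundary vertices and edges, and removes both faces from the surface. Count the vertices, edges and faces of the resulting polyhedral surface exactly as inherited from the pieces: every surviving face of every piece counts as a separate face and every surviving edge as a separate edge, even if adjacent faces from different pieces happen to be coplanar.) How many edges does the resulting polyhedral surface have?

41

A dodecagonal pyramid: V=13, E=24, F=13.
Attach a pentagonal antiprism (V=10, E=20, F=12) along a 3-gon: merge 3 vertices and 3 edges, delete both glued faces → V=20, E=41, F=23.
Check: V − E + F = 20 − 41 + 23 = 2.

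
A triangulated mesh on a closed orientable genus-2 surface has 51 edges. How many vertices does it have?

15

χ = 2 − 2·2 = -2, and every face is a triangle so 3F = 2E.
F = 2E/3 = 34. Then V = -2 + E − F = -2 + 51 − 34 = 15.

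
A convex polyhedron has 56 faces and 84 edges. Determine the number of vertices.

Here V − E + F = 2.
V = 2 + E − F = 2 + 84 − 56 = 30.

30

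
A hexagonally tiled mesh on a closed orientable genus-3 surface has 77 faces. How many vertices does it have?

150

χ = 2 − 2·3 = -4, and every face is a hexagon so 6F = 2E.
E = 6·77/2 = 231. Then V = -4 + E − F = -4 + 231 − 77 = 150.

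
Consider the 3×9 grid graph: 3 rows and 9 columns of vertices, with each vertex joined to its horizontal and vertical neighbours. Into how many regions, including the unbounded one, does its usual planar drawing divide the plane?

17

The grid has V = 3·9 = 27 vertices and E = 3·8 + 9·2 = 42 edges.
F = 2 − V + E = 2 − 27 + 42 = 17.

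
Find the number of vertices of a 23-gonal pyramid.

A pyramid on an n-gon base has one n-gon and n triangles: V = 23 + 1 = 24, E = 2·23 = 46, F = 23 + 1 = 24.
Check: V − E + F = 24 − 46 + 24 = 2.

24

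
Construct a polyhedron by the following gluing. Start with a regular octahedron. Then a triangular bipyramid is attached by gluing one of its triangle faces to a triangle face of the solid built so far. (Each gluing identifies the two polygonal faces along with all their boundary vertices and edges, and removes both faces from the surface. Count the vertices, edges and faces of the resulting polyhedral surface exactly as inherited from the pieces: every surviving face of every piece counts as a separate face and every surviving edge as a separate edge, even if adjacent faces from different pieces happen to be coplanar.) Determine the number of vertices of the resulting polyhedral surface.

8

A regular octahedron: V=6, E=12, F=8.
Attach a triangular bipyramid (V=5, E=9, F=6) along a 3-gon: merge 3 vertices and 3 edges, delete both glued faces → V=8, E=18, F=12.
Check: V − E + F = 8 − 18 + 12 = 2.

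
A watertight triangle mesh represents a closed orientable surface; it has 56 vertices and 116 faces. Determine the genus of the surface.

Every face is a triangle, so 2E = 3·116 = 348, giving E = 174.
χ = V − E + F = 56 − 174 + 116 = -2.
For a closed orientable surface χ = 2 − 2g, so g = (2 − (-2))/2 = 2.

2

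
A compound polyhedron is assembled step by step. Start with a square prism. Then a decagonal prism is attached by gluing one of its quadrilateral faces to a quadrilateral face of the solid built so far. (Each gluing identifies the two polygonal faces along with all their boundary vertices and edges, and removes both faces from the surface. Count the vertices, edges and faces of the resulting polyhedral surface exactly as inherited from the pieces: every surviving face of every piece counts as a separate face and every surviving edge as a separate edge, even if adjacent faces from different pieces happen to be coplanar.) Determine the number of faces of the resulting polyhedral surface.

16

A square prism: V=8, E=12, F=6.
Attach a decagonal prism (V=20, E=30, F=12) along a 4-gon: merge 4 vertices and 4 edges, delete both glued faces → V=24, E=38, F=16.
Check: V − E + F = 24 − 38 + 16 = 2.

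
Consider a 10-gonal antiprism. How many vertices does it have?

20

An antiprism on an n-gon has two n-gon caps and 2n triangles: V = 2·10 = 20, E = 4·10 = 40, F = 2·10 + 2 = 22.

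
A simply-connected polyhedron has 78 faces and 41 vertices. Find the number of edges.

Here V − E + F = 2.
E = V + F − (2) = 41 + 78 − (2) = 117.

117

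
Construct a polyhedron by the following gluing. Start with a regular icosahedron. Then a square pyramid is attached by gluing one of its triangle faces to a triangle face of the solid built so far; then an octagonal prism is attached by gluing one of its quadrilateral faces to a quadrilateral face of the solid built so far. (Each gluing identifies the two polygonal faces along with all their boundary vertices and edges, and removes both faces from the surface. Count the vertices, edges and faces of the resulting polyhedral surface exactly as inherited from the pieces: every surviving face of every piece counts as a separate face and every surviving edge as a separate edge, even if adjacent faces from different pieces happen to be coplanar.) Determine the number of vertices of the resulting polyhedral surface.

A regular icosahedron: V=12, E=30, F=20.
Attach a square pyramid (V=5, E=8, F=5) along a 3-gon: merge 3 vertices and 3 edges, delete both glued faces → V=14, E=35, F=23.
Attach an octagonal prism (V=16, E=24, F=10) along a 4-gon: merge 4 vertices and 4 edges, delete both glued faces → V=26, E=55, F=31.
Check: V − E + F = 26 − 55 + 31 = 2.

26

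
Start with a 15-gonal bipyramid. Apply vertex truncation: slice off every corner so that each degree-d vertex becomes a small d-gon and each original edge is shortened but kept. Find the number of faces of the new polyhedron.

The base solid has V = 17, E = 45, F = 30.
Truncation replaces each original edge-end by a new vertex, so V′ = 2E = 90.
Each original edge survives, and each old vertex of degree d contributes d new edges; summing degrees gives Σd = 2E, so E′ = E + 2E = 3E = 135.
Each original face survives and each original vertex becomes one new face: F′ = F + V = 47.

47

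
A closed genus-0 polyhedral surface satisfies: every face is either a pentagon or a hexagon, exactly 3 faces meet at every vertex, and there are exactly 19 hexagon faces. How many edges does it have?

87

Let x be the number of pentagons; then F = 19 + x.
Edge–face incidences: 2E = 6·19 + 5·x = 114 + 5x.
Every vertex has degree 3, so 3V = 2E.
Euler: V − E + F = 2 ⇒ (2E)/3 − E + (19 + x) = 2.
Multiply by 6: 2·(2E) − 3·(2E) + 6·(19 + x) = 12, i.e. 114 + 6x − (114 + 5x) = 12.
Collecting terms: x = 12.
Then 2E = 114 + 5·12 = 174, so E = 87, V = 2E/3 = 58, F = 19 + 12 = 31.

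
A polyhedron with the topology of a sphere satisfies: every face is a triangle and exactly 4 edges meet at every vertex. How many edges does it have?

Each face has 3 edges and each edge borders two faces, so 2E = 3F.
Each vertex has degree 4, so 4V = 2E and hence V = 3F/4.
Euler: V − E + F = 2 ⇒ (3F/4) − (3F/2) + F = 2.
Multiply by 8: (6 − 12 + 8)F = 16, i.e. 2F = 16.
So F = 8, E = 3·8/2 = 12, V = 3·8/4 = 6.

12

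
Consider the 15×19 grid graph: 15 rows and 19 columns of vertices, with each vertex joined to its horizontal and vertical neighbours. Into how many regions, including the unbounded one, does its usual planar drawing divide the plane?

253

The grid has V = 15·19 = 285 vertices and E = 15·18 + 19·14 = 536 edges.
F = 2 − V + E = 2 − 285 + 536 = 253.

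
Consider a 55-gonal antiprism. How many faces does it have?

An antiprism on an n-gon has two n-gon caps and 2n triangles: V = 2·55 = 110, E = 4·55 = 220, F = 2·55 + 2 = 112.

112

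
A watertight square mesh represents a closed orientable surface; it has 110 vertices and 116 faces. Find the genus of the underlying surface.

Every face is a square, so 2E = 4·116 = 464, giving E = 232.
χ = V − E + F = 110 − 232 + 116 = -6.
For a closed orientable surface χ = 2 − 2g, so g = (2 − (-6))/2 = 4.

4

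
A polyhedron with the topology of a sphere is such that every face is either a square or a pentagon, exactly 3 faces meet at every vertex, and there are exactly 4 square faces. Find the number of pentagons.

4

Let x be the number of pentagons; then F = 4 + x.
Edge–face incidences: 2E = 4·4 + 5·x = 16 + 5x.
Every vertex has degree 3, so 3V = 2E.
Euler: V − E + F = 2 ⇒ (2E)/3 − E + (4 + x) = 2.
Multiply by 6: 2·(2E) − 3·(2E) + 6·(4 + x) = 12, i.e. 24 + 6x − (16 + 5x) = 12.
Collecting terms: x + 8 = 12, so x = 4.
Then 2E = 16 + 5·4 = 36, so E = 18, V = 2E/3 = 12, F = 4 + 4 = 8.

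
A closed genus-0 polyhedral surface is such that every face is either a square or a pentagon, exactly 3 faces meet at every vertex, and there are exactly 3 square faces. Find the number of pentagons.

6

Let x be the number of pentagons; then F = 3 + x.
Edge–face incidences: 2E = 4·3 + 5·x = 12 + 5x.
Every vertex has degree 3, so 3V = 2E.
Euler: V − E + F = 2 ⇒ (2E)/3 − E + (3 + x) = 2.
Multiply by 6: 2·(2E) − 3·(2E) + 6·(3 + x) = 12, i.e. 18 + 6x − (12 + 5x) = 12.
Collecting terms: x + 6 = 12, so x = 6.
Then 2E = 12 + 5·6 = 42, so E = 21, V = 2E/3 = 14, F = 3 + 6 = 9.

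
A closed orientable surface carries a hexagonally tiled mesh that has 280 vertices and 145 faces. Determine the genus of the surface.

Every face is a hexagon, so 2E = 6·145 = 870, giving E = 435.
χ = V − E + F = 280 − 435 + 145 = -10.
For a closed orientable surface χ = 2 − 2g, so g = (2 − (-10))/2 = 6.

6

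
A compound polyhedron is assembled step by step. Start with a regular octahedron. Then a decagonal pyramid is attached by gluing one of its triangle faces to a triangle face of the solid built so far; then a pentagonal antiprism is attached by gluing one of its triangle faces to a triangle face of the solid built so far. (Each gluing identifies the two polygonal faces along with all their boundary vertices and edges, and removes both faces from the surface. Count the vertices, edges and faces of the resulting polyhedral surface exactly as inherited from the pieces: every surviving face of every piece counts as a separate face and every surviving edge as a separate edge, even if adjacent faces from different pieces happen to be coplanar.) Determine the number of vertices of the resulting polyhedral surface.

21

A regular octahedron: V=6, E=12, F=8.
Attach a decagonal pyramid (V=11, E=20, F=11) along a 3-gon: merge 3 vertices and 3 edges, delete both glued faces → V=14, E=29, F=17.
Attach a pentagonal antiprism (V=10, E=20, F=12) along a 3-gon: merge 3 vertices and 3 edges, delete both glued faces → V=21, E=46, F=27.
Check: V − E + F = 21 − 46 + 27 = 2.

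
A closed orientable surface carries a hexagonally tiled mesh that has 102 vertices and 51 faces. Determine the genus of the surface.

Every face is a hexagon, so 2E = 6·51 = 306, giving E = 153.
χ = V − E + F = 102 − 153 + 51 = 0.
For a closed orientable surface χ = 2 − 2g, so g = (2 − (0))/2 = 1.

1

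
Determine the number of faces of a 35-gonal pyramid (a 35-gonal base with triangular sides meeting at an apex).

36

A pyramid on an n-gon base has one n-gon and n triangles: V = 35 + 1 = 36, E = 2·35 = 70, F = 35 + 1 = 36.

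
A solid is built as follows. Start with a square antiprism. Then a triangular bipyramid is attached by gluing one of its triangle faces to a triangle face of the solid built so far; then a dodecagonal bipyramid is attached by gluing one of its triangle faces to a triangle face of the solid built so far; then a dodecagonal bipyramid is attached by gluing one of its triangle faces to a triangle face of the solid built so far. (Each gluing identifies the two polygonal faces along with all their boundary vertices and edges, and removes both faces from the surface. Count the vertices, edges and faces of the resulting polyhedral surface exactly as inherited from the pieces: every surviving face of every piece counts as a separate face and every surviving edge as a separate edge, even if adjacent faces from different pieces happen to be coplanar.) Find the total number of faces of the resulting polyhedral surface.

58

A square antiprism: V=8, E=16, F=10.
Attach a triangular bipyramid (V=5, E=9, F=6) along a 3-gon: merge 3 vertices and 3 edges, delete both glued faces → V=10, E=22, F=14.
Attach a dodecagonal bipyramid (V=14, E=36, F=24) along a 3-gon: merge 3 vertices and 3 edges, delete both glued faces → V=21, E=55, F=36.
Attach a dodecagonal bipyramid (V=14, E=36, F=24) along a 3-gon: merge 3 vertices and 3 edges, delete both glued faces → V=32, E=88, F=58.
Check: V − E + F = 32 − 88 + 58 = 2.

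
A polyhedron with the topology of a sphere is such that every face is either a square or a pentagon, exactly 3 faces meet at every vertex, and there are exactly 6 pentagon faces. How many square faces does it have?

Let x be the number of squares; then F = 6 + x.
Edge–face incidences: 2E = 5·6 + 4·x = 30 + 4x.
Every vertex has degree 3, so 3V = 2E.
Euler: V − E + F = 2 ⇒ (2E)/3 − E + (6 + x) = 2.
Multiply by 6: 2·(2E) − 3·(2E) + 6·(6 + x) = 12, i.e. 36 + 6x − (30 + 4x) = 12.
Collecting terms: 2x + 6 = 12, so 2x = 6, so x = 3.
Then 2E = 30 + 4·3 = 42, so E = 21, V = 2E/3 = 14, F = 6 + 3 = 9.

3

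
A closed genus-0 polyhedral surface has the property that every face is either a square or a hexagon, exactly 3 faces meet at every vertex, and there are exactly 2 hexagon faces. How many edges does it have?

18

Let x be the number of squares; then F = 2 + x.
Edge–face incidences: 2E = 6·2 + 4·x = 12 + 4x.
Every vertex has degree 3, so 3V = 2E.
Euler: V − E + F = 2 ⇒ (2E)/3 − E + (2 + x) = 2.
Multiply by 6: 2·(2E) − 3·(2E) + 6·(2 + x) = 12, i.e. 12 + 6x − (12 + 4x) = 12.
Collecting terms: 2x = 12, so x = 6.
Then 2E = 12 + 4·6 = 36, so E = 18, V = 2E/3 = 12, F = 2 + 6 = 8.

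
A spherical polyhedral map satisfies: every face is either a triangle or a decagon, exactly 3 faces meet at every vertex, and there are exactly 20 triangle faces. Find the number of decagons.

12

Let x be the number of decagons; then F = 20 + x.
Edge–face incidences: 2E = 3·20 + 10·x = 60 + 10x.
Every vertex has degree 3, so 3V = 2E.
Euler: V − E + F = 2 ⇒ (2E)/3 − E + (20 + x) = 2.
Multiply by 6: 2·(2E) − 3·(2E) + 6·(20 + x) = 12, i.e. 120 + 6x − (60 + 10x) = 12.
Collecting terms: −4x + 60 = 12, so −4x = −48, so x = 12.
Then 2E = 60 + 10·12 = 180, so E = 90, V = 2E/3 = 60, F = 20 + 12 = 32.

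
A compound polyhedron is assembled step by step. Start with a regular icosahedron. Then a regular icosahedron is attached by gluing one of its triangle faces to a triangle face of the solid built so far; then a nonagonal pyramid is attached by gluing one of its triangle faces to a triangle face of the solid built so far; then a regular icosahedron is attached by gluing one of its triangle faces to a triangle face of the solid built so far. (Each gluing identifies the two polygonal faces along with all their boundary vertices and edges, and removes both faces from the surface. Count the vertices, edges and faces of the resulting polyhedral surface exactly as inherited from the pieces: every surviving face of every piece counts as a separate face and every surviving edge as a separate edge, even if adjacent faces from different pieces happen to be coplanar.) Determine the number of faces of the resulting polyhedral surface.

64

A regular icosahedron: V=12, E=30, F=20.
Attach a regular icosahedron (V=12, E=30, F=20) along a 3-gon: merge 3 vertices and 3 edges, delete both glued faces → V=21, E=57, F=38.
Attach a nonagonal pyramid (V=10, E=18, F=10) along a 3-gon: merge 3 vertices and 3 edges, delete both glued faces → V=28, E=72, F=46.
Attach a regular icosahedron (V=12, E=30, F=20) along a 3-gon: merge 3 vertices and 3 edges, delete both glued faces → V=37, E=99, F=64.
Check: V − E + F = 37 − 99 + 64 = 2.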